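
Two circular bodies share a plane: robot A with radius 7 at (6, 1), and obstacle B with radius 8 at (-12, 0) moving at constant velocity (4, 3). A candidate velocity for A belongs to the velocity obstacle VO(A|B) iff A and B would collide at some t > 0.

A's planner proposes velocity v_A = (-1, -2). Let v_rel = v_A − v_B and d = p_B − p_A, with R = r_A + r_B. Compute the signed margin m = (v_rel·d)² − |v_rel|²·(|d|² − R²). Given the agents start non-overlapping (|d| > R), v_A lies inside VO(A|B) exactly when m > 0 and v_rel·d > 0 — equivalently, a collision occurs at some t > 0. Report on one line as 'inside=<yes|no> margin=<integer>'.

d = (-18, -1),  |d|² = 325;  R = 7+8 = 15,  c = 325−15² = 100
v_rel = (-5, -5),  |v_rel|² = 50;  v_rel·d = (-5)·(-18) + (-5)·(-1) = 95
50·t² − 190·t + 100 = 0  ⇒  m = 95² − 50·100 = 4025
m = 4025 > 0,  v_rel·d = 95 > 0  ⇒  inside

inside=yes margin=4025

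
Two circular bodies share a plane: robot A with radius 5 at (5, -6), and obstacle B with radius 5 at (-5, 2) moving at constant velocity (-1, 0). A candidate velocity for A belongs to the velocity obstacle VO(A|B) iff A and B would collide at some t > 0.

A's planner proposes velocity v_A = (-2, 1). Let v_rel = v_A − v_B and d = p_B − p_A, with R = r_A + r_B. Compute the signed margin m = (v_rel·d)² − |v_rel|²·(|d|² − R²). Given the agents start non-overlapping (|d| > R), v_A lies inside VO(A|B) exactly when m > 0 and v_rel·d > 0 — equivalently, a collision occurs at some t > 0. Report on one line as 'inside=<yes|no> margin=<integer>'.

d = (-10, 8),  |d|² = 164;  R = 5+5 = 10,  c = 164−10² = 64
v_rel = (-1, 1),  |v_rel|² = 2;  v_rel·d = (-1)·(-10) + (1)·(8) = 18
2·t² − 36·t + 64 = 0  ⇒  m = 18² − 2·64 = 196
m = 196 > 0,  v_rel·d = 18 > 0  ⇒  inside

inside=yes margin=196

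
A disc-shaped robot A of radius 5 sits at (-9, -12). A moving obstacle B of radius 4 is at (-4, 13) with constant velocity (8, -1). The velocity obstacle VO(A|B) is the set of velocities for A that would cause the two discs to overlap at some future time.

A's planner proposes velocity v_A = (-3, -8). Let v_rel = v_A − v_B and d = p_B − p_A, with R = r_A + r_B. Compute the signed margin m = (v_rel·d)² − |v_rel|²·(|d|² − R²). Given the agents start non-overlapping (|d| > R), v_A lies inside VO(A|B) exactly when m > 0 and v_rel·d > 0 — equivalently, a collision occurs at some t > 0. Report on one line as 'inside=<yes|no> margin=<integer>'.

d = (5, 25),  |d|² = 650;  R = 5+4 = 9,  c = 650−9² = 569
v_rel = (-11, -7),  |v_rel|² = 170;  v_rel·d = (-11)·(5) + (-7)·(25) = -230
170·t² + 460·t + 569 = 0  ⇒  m = (-230)² − 170·569 = -43830
m = -43830 < 0,  v_rel·d = -230 < 0  ⇒  outside

inside=no margin=-43830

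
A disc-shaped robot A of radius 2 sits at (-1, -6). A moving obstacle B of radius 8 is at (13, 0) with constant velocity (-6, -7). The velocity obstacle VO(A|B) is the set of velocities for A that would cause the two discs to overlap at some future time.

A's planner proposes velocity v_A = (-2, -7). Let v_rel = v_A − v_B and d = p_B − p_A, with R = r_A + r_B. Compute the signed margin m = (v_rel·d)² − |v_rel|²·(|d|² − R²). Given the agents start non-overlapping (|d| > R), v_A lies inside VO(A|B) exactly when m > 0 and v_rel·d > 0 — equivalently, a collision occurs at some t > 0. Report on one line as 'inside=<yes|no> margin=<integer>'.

d = (14, 6),  |d|² = 232;  R = 2+8 = 10,  c = 232−10² = 132
v_rel = (4, 0),  |v_rel|² = 16;  v_rel·d = (4)·(14) + (0)·(6) = 56
16·t² − 112·t + 132 = 0  ⇒  m = 56² − 16·132 = 1024
m = 1024 > 0,  v_rel·d = 56 > 0  ⇒  inside

inside=yes margin=1024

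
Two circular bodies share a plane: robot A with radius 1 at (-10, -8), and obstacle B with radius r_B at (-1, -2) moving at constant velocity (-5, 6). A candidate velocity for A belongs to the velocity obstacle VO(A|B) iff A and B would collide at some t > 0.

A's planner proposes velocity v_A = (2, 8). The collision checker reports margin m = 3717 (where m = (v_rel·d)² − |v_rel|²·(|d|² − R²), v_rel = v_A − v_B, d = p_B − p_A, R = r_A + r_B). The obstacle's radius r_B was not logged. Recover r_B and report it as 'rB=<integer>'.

m = 3717
d = (9, 6);  v_rel = (7, 2),  |v_rel|² = 53
v_rel×d = (7)·(6) − (2)·(9) = 24
since m = R²·53 − 24²:  R² = (576 + 3717) / 53 = 81
R = √81 = 9  ⇒  r_B = 9 − 1 = 8

rB=8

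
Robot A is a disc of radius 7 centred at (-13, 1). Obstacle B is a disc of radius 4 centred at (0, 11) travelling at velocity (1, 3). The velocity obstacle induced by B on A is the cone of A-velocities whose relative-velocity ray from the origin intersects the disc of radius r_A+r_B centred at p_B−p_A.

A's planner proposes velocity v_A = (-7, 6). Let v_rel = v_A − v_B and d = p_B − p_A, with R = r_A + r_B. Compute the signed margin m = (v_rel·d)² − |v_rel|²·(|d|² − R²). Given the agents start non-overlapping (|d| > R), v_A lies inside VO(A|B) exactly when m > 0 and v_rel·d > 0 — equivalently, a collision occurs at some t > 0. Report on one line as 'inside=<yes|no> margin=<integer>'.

d = (13, 10),  |d|² = 269;  R = 7+4 = 11,  c = 269−11² = 148
v_rel = (-8, 3),  |v_rel|² = 73;  v_rel·d = (-8)·(13) + (3)·(10) = -74
73·t² + 148·t + 148 = 0  ⇒  m = (-74)² − 73·148 = -5328
m = -5328 < 0,  v_rel·d = -74 < 0  ⇒  outside

inside=no margin=-5328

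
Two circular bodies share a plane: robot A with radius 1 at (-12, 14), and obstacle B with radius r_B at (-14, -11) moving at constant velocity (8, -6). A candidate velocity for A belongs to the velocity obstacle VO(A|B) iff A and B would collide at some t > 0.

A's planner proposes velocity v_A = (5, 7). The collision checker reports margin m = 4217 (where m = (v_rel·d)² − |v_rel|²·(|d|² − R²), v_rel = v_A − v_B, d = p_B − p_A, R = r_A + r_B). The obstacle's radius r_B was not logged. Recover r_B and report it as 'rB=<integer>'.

m = 4217
d = (-2, -25);  v_rel = (-3, 13),  |v_rel|² = 178
v_rel×d = (-3)·(-25) − (13)·(-2) = 101
since m = R²·178 − 101²:  R² = (10201 + 4217) / 178 = 81
R = √81 = 9  ⇒  r_B = 9 − 1 = 8

rB=8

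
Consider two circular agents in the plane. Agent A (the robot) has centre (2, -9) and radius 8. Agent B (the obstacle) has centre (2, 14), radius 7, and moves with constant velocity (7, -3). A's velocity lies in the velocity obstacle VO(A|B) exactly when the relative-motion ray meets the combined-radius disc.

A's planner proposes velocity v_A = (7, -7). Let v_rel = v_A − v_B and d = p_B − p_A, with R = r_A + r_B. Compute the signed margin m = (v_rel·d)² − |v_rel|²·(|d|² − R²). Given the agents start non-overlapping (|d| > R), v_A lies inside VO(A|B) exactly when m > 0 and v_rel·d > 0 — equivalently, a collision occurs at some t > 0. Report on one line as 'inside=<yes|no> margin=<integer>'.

d = (0, 23),  |d|² = 529;  R = 8+7 = 15,  c = 529−15² = 304
v_rel = (0, -4),  |v_rel|² = 16;  v_rel·d = (0)·(0) + (-4)·(23) = -92
16·t² + 184·t + 304 = 0  ⇒  m = (-92)² − 16·304 = 3600
m = 3600 > 0,  v_rel·d = -92 < 0  ⇒  outside

inside=no margin=3600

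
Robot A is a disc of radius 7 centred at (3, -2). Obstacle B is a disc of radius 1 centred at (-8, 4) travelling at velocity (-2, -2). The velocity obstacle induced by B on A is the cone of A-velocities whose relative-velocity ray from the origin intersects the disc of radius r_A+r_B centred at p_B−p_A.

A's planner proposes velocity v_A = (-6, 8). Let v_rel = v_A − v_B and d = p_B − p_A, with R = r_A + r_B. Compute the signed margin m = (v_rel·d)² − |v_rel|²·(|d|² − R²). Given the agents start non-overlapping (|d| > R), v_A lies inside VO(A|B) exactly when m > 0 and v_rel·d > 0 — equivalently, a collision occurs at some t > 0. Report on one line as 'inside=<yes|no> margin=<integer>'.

d = (-11, 6),  |d|² = 157;  R = 7+1 = 8,  c = 157−8² = 93
v_rel = (-4, 10),  |v_rel|² = 116;  v_rel·d = (-4)·(-11) + (10)·(6) = 104
116·t² − 208·t + 93 = 0  ⇒  m = 104² − 116·93 = 28
m = 28 > 0,  v_rel·d = 104 > 0  ⇒  inside

inside=yes margin=28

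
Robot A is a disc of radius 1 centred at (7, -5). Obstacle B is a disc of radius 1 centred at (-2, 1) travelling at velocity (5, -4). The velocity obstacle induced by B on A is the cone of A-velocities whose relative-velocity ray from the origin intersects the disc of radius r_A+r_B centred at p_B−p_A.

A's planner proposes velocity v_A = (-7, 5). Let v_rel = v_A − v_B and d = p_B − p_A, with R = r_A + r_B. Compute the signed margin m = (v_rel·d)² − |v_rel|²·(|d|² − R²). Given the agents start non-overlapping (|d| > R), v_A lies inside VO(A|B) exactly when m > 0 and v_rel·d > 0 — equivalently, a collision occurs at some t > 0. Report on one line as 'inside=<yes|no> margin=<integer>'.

d = (-9, 6),  |d|² = 117;  R = 1+1 = 2,  c = 117−2² = 113
v_rel = (-12, 9),  |v_rel|² = 225;  v_rel·d = (-12)·(-9) + (9)·(6) = 162
225·t² − 324·t + 113 = 0  ⇒  m = 162² − 225·113 = 819
m = 819 > 0,  v_rel·d = 162 > 0  ⇒  inside

inside=yes margin=819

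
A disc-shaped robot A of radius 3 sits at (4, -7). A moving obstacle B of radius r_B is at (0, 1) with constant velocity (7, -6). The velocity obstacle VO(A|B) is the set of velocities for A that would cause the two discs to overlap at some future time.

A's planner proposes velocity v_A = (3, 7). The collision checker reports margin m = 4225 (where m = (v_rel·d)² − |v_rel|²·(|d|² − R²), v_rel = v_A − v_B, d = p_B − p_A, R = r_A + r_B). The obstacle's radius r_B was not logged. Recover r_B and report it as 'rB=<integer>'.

m = 4225
d = (-4, 8);  v_rel = (-4, 13),  |v_rel|² = 185
v_rel×d = (-4)·(8) − (13)·(-4) = 20
since m = R²·185 − 20²:  R² = (400 + 4225) / 185 = 25
R = √25 = 5  ⇒  r_B = 5 − 3 = 2

rB=2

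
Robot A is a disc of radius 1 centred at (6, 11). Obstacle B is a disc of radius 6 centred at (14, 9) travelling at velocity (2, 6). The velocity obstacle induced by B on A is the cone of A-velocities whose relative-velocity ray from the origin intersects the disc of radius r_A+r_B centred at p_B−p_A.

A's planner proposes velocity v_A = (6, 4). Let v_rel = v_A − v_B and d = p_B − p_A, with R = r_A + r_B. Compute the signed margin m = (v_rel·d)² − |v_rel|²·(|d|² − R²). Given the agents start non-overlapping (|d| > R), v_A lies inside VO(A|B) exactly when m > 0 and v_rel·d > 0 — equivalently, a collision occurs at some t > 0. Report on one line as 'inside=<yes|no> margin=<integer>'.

d = (8, -2),  |d|² = 68;  R = 1+6 = 7,  c = 68−7² = 19
v_rel = (4, -2),  |v_rel|² = 20;  v_rel·d = (4)·(8) + (-2)·(-2) = 36
20·t² − 72·t + 19 = 0  ⇒  m = 36² − 20·19 = 916
m = 916 > 0,  v_rel·d = 36 > 0  ⇒  inside

inside=yes margin=916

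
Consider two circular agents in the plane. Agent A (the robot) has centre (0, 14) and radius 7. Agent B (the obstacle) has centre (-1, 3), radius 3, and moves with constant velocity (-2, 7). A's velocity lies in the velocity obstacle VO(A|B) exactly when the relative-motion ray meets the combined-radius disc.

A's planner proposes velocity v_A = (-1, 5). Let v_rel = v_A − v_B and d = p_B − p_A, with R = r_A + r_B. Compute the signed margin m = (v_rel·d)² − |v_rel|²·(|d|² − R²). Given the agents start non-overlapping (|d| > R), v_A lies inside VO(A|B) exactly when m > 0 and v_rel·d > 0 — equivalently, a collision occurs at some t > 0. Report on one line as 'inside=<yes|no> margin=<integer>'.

d = (-1, -11),  |d|² = 122;  R = 7+3 = 10,  c = 122−10² = 22
v_rel = (1, -2),  |v_rel|² = 5;  v_rel·d = (1)·(-1) + (-2)·(-11) = 21
5·t² − 42·t + 22 = 0  ⇒  m = 21² − 5·22 = 331
m = 331 > 0,  v_rel·d = 21 > 0  ⇒  inside

inside=yes margin=331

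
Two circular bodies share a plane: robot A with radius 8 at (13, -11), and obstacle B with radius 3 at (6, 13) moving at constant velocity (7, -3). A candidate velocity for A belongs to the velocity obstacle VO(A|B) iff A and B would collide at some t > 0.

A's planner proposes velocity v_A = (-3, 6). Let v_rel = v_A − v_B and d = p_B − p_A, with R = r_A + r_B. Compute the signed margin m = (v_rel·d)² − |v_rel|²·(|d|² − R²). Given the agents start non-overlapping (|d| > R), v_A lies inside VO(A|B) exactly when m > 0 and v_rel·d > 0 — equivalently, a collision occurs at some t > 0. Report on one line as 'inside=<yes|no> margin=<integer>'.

d = (-7, 24),  |d|² = 625;  R = 8+3 = 11,  c = 625−11² = 504
v_rel = (-10, 9),  |v_rel|² = 181;  v_rel·d = (-10)·(-7) + (9)·(24) = 286
181·t² − 572·t + 504 = 0  ⇒  m = 286² − 181·504 = -9428
m = -9428 < 0,  v_rel·d = 286 > 0  ⇒  outside

inside=no margin=-9428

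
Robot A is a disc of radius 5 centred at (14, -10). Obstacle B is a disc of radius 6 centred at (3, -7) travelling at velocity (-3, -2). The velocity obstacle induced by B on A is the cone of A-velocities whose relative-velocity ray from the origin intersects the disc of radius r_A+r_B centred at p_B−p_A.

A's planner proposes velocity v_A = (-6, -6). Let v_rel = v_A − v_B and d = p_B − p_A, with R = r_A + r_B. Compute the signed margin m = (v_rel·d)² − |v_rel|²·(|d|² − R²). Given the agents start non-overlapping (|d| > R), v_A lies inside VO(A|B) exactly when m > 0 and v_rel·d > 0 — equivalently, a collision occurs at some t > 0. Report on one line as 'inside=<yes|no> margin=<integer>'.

d = (-11, 3),  |d|² = 130;  R = 5+6 = 11,  c = 130−11² = 9
v_rel = (-3, -4),  |v_rel|² = 25;  v_rel·d = (-3)·(-11) + (-4)·(3) = 21
25·t² − 42·t + 9 = 0  ⇒  m = 21² − 25·9 = 216
m = 216 > 0,  v_rel·d = 21 > 0  ⇒  inside

inside=yes margin=216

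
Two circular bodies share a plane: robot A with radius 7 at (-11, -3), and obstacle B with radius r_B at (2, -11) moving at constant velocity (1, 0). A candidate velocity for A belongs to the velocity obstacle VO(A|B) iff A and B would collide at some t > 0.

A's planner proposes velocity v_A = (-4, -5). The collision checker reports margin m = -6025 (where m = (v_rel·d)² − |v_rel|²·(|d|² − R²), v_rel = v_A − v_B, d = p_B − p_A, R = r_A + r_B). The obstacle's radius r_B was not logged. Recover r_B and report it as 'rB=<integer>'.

m = -6025
d = (13, -8);  v_rel = (-5, -5),  |v_rel|² = 50
v_rel×d = (-5)·(-8) − (-5)·(13) = 105
since m = R²·50 − 105²:  R² = (11025 + -6025) / 50 = 100
R = √100 = 10  ⇒  r_B = 10 − 7 = 3

rB=3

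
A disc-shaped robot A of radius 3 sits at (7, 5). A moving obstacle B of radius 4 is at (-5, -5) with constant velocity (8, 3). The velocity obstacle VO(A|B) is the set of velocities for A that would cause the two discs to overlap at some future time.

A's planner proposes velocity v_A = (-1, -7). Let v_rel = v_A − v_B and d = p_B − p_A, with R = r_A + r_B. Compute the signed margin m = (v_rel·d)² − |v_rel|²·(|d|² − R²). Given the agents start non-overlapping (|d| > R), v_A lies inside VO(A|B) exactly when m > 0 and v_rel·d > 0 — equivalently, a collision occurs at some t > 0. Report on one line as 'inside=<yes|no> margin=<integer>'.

d = (-12, -10),  |d|² = 244;  R = 3+4 = 7,  c = 244−7² = 195
v_rel = (-9, -10),  |v_rel|² = 181;  v_rel·d = (-9)·(-12) + (-10)·(-10) = 208
181·t² − 416·t + 195 = 0  ⇒  m = 208² − 181·195 = 7969
m = 7969 > 0,  v_rel·d = 208 > 0  ⇒  inside

inside=yes margin=7969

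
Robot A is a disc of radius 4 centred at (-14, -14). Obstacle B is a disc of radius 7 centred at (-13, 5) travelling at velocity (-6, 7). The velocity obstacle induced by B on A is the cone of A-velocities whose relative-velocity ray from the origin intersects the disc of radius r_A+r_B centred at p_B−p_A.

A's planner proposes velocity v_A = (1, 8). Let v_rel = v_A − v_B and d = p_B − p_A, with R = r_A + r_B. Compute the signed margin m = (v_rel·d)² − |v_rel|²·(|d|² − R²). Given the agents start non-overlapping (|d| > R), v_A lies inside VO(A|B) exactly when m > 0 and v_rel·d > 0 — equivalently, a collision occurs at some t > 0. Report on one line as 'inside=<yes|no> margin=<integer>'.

d = (1, 19),  |d|² = 362;  R = 4+7 = 11,  c = 362−11² = 241
v_rel = (7, 1),  |v_rel|² = 50;  v_rel·d = (7)·(1) + (1)·(19) = 26
50·t² − 52·t + 241 = 0  ⇒  m = 26² − 50·241 = -11374
m = -11374 < 0,  v_rel·d = 26 > 0  ⇒  outside

inside=no margin=-11374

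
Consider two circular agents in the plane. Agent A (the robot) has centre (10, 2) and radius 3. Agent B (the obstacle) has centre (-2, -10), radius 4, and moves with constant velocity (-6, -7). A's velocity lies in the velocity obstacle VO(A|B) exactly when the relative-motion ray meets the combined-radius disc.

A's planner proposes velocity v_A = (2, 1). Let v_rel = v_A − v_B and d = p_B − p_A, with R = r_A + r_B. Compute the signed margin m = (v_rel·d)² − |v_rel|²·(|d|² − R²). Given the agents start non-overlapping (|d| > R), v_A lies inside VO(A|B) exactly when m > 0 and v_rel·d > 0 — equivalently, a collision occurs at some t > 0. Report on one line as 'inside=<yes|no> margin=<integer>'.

d = (-12, -12),  |d|² = 288;  R = 3+4 = 7,  c = 288−7² = 239
v_rel = (8, 8),  |v_rel|² = 128;  v_rel·d = (8)·(-12) + (8)·(-12) = -192
128·t² + 384·t + 239 = 0  ⇒  m = (-192)² − 128·239 = 6272
m = 6272 > 0,  v_rel·d = -192 < 0  ⇒  outside

inside=no margin=6272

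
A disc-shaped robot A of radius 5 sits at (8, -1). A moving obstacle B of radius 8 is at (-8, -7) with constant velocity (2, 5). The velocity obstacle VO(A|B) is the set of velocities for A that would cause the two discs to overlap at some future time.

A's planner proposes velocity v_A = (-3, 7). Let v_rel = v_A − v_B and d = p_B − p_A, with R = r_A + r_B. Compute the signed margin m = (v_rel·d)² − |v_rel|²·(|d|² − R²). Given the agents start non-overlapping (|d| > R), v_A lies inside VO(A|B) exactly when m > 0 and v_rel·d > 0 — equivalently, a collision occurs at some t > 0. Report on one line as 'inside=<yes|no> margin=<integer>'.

d = (-16, -6),  |d|² = 292;  R = 5+8 = 13,  c = 292−13² = 123
v_rel = (-5, 2),  |v_rel|² = 29;  v_rel·d = (-5)·(-16) + (2)·(-6) = 68
29·t² − 136·t + 123 = 0  ⇒  m = 68² − 29·123 = 1057
m = 1057 > 0,  v_rel·d = 68 > 0  ⇒  inside

inside=yes margin=1057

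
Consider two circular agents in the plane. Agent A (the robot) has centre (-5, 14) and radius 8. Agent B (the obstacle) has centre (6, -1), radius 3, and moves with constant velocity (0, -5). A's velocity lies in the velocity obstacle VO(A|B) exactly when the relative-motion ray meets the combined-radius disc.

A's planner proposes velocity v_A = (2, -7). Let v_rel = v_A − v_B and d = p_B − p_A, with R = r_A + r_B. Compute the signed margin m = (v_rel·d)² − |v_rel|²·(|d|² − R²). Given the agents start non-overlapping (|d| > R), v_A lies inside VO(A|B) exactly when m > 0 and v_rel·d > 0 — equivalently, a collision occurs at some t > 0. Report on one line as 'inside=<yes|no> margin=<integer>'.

d = (11, -15),  |d|² = 346;  R = 8+3 = 11,  c = 346−11² = 225
v_rel = (2, -2),  |v_rel|² = 8;  v_rel·d = (2)·(11) + (-2)·(-15) = 52
8·t² − 104·t + 225 = 0  ⇒  m = 52² − 8·225 = 904
m = 904 > 0,  v_rel·d = 52 > 0  ⇒  inside

inside=yes margin=904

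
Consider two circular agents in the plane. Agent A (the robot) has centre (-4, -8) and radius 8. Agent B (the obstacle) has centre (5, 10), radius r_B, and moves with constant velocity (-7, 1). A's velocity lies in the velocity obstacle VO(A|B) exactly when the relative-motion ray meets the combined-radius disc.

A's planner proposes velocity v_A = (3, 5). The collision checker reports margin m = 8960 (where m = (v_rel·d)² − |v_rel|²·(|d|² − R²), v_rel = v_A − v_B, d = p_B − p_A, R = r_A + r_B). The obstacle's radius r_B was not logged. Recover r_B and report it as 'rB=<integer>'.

m = 8960
d = (9, 18);  v_rel = (10, 4),  |v_rel|² = 116
v_rel×d = (10)·(18) − (4)·(9) = 144
since m = R²·116 − 144²:  R² = (20736 + 8960) / 116 = 256
R = √256 = 16  ⇒  r_B = 16 − 8 = 8

rB=8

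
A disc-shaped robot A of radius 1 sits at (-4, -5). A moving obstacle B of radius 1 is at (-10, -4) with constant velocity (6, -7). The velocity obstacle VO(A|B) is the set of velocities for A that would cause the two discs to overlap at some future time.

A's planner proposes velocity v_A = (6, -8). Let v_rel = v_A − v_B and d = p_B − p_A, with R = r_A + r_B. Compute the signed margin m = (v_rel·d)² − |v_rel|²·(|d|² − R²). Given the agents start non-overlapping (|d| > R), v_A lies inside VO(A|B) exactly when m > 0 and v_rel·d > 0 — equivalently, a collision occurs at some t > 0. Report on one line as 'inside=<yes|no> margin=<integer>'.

d = (-6, 1),  |d|² = 37;  R = 1+1 = 2,  c = 37−2² = 33
v_rel = (0, -1),  |v_rel|² = 1;  v_rel·d = (0)·(-6) + (-1)·(1) = -1
1·t² + 2·t + 33 = 0  ⇒  m = (-1)² − 1·33 = -32
m = -32 < 0,  v_rel·d = -1 < 0  ⇒  outside

inside=no margin=-32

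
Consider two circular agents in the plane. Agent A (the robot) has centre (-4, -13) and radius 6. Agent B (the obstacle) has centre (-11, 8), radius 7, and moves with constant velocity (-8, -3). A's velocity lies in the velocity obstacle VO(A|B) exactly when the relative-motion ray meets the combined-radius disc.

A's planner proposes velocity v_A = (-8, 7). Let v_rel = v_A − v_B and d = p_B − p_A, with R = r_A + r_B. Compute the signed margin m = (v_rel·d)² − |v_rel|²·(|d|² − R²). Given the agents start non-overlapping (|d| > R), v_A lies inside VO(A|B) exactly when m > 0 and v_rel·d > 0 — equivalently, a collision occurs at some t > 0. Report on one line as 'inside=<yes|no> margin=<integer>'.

d = (-7, 21),  |d|² = 490;  R = 6+7 = 13,  c = 490−13² = 321
v_rel = (0, 10),  |v_rel|² = 100;  v_rel·d = (0)·(-7) + (10)·(21) = 210
100·t² − 420·t + 321 = 0  ⇒  m = 210² − 100·321 = 12000
m = 12000 > 0,  v_rel·d = 210 > 0  ⇒  inside

inside=yes margin=12000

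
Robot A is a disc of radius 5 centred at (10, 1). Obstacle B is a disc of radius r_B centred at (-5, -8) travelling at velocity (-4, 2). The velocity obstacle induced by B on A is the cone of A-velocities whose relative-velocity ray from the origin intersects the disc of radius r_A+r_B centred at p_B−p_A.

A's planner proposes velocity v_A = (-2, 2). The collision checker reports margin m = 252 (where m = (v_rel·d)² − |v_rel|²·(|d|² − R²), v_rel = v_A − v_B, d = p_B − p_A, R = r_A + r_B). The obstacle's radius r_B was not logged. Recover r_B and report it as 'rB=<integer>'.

m = 252
d = (-15, -9);  v_rel = (2, 0),  |v_rel|² = 4
v_rel×d = (2)·(-9) − (0)·(-15) = -18
since m = R²·4 − (-18)²:  R² = (324 + 252) / 4 = 144
R = √144 = 12  ⇒  r_B = 12 − 5 = 7

rB=7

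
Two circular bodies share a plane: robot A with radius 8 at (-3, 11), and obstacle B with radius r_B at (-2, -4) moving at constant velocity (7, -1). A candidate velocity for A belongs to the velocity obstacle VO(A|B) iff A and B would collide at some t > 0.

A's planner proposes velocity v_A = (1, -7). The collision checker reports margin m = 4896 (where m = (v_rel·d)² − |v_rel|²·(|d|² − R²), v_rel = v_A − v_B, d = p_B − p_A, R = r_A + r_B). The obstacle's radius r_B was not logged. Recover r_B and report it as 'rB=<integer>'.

m = 4896
d = (1, -15);  v_rel = (-6, -6),  |v_rel|² = 72
v_rel×d = (-6)·(-15) − (-6)·(1) = 96
since m = R²·72 − 96²:  R² = (9216 + 4896) / 72 = 196
R = √196 = 14  ⇒  r_B = 14 − 8 = 6

rB=6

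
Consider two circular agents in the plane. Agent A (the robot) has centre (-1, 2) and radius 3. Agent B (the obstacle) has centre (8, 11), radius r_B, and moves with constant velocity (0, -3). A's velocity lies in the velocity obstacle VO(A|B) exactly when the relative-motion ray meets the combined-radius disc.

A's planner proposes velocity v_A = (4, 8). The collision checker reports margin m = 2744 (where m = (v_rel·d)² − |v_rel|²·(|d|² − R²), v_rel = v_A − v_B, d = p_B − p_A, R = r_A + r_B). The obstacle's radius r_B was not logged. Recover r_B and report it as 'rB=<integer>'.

m = 2744
d = (9, 9);  v_rel = (4, 11),  |v_rel|² = 137
v_rel×d = (4)·(9) − (11)·(9) = -63
since m = R²·137 − (-63)²:  R² = (3969 + 2744) / 137 = 49
R = √49 = 7  ⇒  r_B = 7 − 3 = 4

rB=4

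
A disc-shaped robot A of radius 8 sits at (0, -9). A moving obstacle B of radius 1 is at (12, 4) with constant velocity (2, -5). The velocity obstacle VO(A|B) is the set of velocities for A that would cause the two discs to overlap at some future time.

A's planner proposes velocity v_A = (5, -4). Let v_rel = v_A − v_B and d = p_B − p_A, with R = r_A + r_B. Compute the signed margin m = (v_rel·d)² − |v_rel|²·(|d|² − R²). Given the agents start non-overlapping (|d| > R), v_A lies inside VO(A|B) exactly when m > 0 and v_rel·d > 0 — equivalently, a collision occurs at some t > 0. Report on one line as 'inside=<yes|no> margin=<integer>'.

d = (12, 13),  |d|² = 313;  R = 8+1 = 9,  c = 313−9² = 232
v_rel = (3, 1),  |v_rel|² = 10;  v_rel·d = (3)·(12) + (1)·(13) = 49
10·t² − 98·t + 232 = 0  ⇒  m = 49² − 10·232 = 81
m = 81 > 0,  v_rel·d = 49 > 0  ⇒  inside

inside=yes margin=81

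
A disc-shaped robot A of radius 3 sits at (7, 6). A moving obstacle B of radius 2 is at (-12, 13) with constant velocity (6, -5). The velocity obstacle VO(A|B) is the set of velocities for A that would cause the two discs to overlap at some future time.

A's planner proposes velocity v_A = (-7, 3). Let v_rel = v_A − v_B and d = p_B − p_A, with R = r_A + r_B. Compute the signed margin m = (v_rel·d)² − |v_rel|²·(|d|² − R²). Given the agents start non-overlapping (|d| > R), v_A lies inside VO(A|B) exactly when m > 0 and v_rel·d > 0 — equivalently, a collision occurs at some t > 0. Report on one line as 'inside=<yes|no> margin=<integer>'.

d = (-19, 7),  |d|² = 410;  R = 3+2 = 5,  c = 410−5² = 385
v_rel = (-13, 8),  |v_rel|² = 233;  v_rel·d = (-13)·(-19) + (8)·(7) = 303
233·t² − 606·t + 385 = 0  ⇒  m = 303² − 233·385 = 2104
m = 2104 > 0,  v_rel·d = 303 > 0  ⇒  inside

inside=yes margin=2104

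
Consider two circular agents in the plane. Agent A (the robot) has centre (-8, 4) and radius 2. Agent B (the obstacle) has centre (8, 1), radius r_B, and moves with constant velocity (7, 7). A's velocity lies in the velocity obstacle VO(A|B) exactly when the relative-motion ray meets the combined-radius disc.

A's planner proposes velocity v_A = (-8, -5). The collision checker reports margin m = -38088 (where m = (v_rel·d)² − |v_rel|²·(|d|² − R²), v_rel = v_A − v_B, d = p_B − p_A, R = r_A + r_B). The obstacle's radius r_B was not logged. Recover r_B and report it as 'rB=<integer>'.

m = -38088
d = (16, -3);  v_rel = (-15, -12),  |v_rel|² = 369
v_rel×d = (-15)·(-3) − (-12)·(16) = 237
since m = R²·369 − 237²:  R² = (56169 + -38088) / 369 = 49
R = √49 = 7  ⇒  r_B = 7 − 2 = 5

rB=5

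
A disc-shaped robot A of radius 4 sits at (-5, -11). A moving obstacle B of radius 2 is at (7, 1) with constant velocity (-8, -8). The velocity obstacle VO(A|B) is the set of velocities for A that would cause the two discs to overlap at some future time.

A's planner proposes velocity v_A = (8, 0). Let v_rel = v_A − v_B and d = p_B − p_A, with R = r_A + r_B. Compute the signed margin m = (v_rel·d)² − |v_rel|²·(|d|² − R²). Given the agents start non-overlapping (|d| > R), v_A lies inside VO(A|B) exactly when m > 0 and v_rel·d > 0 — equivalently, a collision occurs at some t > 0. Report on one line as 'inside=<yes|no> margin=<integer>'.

d = (12, 12),  |d|² = 288;  R = 4+2 = 6,  c = 288−6² = 252
v_rel = (16, 8),  |v_rel|² = 320;  v_rel·d = (16)·(12) + (8)·(12) = 288
320·t² − 576·t + 252 = 0  ⇒  m = 288² − 320·252 = 2304
m = 2304 > 0,  v_rel·d = 288 > 0  ⇒  inside

inside=yes margin=2304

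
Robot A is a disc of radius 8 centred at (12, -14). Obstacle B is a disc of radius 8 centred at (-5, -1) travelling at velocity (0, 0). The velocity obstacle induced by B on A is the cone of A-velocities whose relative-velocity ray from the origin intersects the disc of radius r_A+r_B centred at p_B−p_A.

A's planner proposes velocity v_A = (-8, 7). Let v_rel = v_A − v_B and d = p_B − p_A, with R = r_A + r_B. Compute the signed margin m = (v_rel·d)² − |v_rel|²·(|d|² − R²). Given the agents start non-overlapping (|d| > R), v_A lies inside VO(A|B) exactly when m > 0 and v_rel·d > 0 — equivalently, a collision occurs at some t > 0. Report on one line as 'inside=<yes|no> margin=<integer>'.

d = (-17, 13),  |d|² = 458;  R = 8+8 = 16,  c = 458−16² = 202
v_rel = (-8, 7),  |v_rel|² = 113;  v_rel·d = (-8)·(-17) + (7)·(13) = 227
113·t² − 454·t + 202 = 0  ⇒  m = 227² − 113·202 = 28703
m = 28703 > 0,  v_rel·d = 227 > 0  ⇒  inside

inside=yes margin=28703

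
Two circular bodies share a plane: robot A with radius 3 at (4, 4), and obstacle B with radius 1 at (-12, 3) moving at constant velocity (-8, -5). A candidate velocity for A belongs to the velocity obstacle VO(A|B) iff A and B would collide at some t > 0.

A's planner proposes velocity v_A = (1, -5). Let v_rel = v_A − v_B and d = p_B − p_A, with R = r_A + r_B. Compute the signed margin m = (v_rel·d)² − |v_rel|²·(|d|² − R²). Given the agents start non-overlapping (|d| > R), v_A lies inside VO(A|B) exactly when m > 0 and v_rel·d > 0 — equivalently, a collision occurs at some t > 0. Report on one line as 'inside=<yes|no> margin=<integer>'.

d = (-16, -1),  |d|² = 257;  R = 3+1 = 4,  c = 257−4² = 241
v_rel = (9, 0),  |v_rel|² = 81;  v_rel·d = (9)·(-16) + (0)·(-1) = -144
81·t² + 288·t + 241 = 0  ⇒  m = (-144)² − 81·241 = 1215
m = 1215 > 0,  v_rel·d = -144 < 0  ⇒  outside

inside=no margin=1215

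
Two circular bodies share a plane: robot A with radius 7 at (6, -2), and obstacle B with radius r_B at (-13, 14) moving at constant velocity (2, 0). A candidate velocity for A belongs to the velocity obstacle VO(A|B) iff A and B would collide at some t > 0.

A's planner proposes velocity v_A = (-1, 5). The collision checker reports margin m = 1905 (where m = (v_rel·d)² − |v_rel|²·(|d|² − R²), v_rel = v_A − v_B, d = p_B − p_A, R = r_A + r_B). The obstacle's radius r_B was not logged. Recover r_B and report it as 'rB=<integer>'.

m = 1905
d = (-19, 16);  v_rel = (-3, 5),  |v_rel|² = 34
v_rel×d = (-3)·(16) − (5)·(-19) = 47
since m = R²·34 − 47²:  R² = (2209 + 1905) / 34 = 121
R = √121 = 11  ⇒  r_B = 11 − 7 = 4

rB=4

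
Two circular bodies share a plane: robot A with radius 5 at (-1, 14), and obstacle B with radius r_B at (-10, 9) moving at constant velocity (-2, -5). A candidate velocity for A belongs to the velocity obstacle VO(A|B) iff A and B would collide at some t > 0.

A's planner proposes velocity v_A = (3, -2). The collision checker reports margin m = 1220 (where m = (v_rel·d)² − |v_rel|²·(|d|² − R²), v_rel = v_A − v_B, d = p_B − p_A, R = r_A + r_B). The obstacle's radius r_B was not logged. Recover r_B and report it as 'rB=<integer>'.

m = 1220
d = (-9, -5);  v_rel = (5, 3),  |v_rel|² = 34
v_rel×d = (5)·(-5) − (3)·(-9) = 2
since m = R²·34 − 2²:  R² = (4 + 1220) / 34 = 36
R = √36 = 6  ⇒  r_B = 6 − 5 = 1

rB=1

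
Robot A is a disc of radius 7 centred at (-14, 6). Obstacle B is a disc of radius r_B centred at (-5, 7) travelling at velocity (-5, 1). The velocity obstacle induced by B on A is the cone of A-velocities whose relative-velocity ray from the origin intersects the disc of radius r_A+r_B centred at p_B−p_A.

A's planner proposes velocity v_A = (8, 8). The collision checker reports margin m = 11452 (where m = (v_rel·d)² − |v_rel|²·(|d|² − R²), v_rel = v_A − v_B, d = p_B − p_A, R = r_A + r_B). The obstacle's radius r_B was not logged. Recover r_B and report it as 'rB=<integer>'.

m = 11452
d = (9, 1);  v_rel = (13, 7),  |v_rel|² = 218
v_rel×d = (13)·(1) − (7)·(9) = -50
since m = R²·218 − (-50)²:  R² = (2500 + 11452) / 218 = 64
R = √64 = 8  ⇒  r_B = 8 − 7 = 1

rB=1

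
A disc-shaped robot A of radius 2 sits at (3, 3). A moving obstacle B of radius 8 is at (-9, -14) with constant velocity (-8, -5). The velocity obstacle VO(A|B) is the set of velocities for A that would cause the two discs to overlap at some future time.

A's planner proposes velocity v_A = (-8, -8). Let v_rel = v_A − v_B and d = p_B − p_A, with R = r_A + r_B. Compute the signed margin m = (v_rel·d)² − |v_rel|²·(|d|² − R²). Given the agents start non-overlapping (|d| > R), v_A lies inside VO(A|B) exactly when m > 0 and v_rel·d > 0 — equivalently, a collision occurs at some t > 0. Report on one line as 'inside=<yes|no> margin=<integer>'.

d = (-12, -17),  |d|² = 433;  R = 2+8 = 10,  c = 433−10² = 333
v_rel = (0, -3),  |v_rel|² = 9;  v_rel·d = (0)·(-12) + (-3)·(-17) = 51
9·t² − 102·t + 333 = 0  ⇒  m = 51² − 9·333 = -396
m = -396 < 0,  v_rel·d = 51 > 0  ⇒  outside

inside=no margin=-396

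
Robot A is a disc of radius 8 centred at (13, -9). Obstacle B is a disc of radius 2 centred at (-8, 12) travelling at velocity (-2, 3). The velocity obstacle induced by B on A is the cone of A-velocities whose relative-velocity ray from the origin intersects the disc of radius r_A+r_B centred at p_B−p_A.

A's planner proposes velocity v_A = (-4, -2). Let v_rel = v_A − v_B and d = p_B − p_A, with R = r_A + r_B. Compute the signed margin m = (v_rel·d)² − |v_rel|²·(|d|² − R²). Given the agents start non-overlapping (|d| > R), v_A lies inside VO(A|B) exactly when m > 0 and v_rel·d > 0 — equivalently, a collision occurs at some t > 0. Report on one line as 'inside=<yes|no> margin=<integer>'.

d = (-21, 21),  |d|² = 882;  R = 8+2 = 10,  c = 882−10² = 782
v_rel = (-2, -5),  |v_rel|² = 29;  v_rel·d = (-2)·(-21) + (-5)·(21) = -63
29·t² + 126·t + 782 = 0  ⇒  m = (-63)² − 29·782 = -18709
m = -18709 < 0,  v_rel·d = -63 < 0  ⇒  outside

inside=no margin=-18709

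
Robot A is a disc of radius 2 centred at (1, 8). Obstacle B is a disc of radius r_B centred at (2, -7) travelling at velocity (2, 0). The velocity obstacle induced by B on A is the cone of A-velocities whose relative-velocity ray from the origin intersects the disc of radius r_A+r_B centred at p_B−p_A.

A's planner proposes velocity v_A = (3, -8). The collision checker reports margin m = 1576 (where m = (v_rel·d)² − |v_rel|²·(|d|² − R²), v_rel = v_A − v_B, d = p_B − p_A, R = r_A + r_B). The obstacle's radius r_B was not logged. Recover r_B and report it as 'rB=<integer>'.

m = 1576
d = (1, -15);  v_rel = (1, -8),  |v_rel|² = 65
v_rel×d = (1)·(-15) − (-8)·(1) = -7
since m = R²·65 − (-7)²:  R² = (49 + 1576) / 65 = 25
R = √25 = 5  ⇒  r_B = 5 − 2 = 3

rB=3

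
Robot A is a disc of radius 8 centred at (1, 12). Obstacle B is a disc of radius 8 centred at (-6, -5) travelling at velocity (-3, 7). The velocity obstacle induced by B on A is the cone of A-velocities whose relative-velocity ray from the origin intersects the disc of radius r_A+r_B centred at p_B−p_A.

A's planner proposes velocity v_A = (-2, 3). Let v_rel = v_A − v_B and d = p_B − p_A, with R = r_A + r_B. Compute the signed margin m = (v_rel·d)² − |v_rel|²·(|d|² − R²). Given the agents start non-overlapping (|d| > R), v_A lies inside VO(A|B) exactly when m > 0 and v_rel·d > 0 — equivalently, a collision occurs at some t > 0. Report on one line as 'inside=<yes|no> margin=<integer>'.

d = (-7, -17),  |d|² = 338;  R = 8+8 = 16,  c = 338−16² = 82
v_rel = (1, -4),  |v_rel|² = 17;  v_rel·d = (1)·(-7) + (-4)·(-17) = 61
17·t² − 122·t + 82 = 0  ⇒  m = 61² − 17·82 = 2327
m = 2327 > 0,  v_rel·d = 61 > 0  ⇒  inside

inside=yes margin=2327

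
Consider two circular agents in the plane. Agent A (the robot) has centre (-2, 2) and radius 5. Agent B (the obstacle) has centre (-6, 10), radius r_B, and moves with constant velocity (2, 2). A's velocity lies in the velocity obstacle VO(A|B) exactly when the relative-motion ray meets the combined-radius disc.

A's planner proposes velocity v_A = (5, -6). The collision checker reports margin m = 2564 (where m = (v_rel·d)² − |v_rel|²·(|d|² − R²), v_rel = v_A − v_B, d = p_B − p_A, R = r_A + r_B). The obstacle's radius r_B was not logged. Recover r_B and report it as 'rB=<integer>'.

m = 2564
d = (-4, 8);  v_rel = (3, -8),  |v_rel|² = 73
v_rel×d = (3)·(8) − (-8)·(-4) = -8
since m = R²·73 − (-8)²:  R² = (64 + 2564) / 73 = 36
R = √36 = 6  ⇒  r_B = 6 − 5 = 1

rB=1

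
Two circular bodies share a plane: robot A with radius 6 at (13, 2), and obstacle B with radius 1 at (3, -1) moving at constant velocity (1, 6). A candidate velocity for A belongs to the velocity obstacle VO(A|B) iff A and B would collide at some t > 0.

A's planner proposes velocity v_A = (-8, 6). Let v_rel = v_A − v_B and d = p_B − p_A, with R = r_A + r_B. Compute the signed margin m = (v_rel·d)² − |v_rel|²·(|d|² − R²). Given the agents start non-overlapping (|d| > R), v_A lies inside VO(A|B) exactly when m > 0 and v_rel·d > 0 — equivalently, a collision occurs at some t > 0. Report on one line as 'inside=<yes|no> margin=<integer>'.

d = (-10, -3),  |d|² = 109;  R = 6+1 = 7,  c = 109−7² = 60
v_rel = (-9, 0),  |v_rel|² = 81;  v_rel·d = (-9)·(-10) + (0)·(-3) = 90
81·t² − 180·t + 60 = 0  ⇒  m = 90² − 81·60 = 3240
m = 3240 > 0,  v_rel·d = 90 > 0  ⇒  inside

inside=yes margin=3240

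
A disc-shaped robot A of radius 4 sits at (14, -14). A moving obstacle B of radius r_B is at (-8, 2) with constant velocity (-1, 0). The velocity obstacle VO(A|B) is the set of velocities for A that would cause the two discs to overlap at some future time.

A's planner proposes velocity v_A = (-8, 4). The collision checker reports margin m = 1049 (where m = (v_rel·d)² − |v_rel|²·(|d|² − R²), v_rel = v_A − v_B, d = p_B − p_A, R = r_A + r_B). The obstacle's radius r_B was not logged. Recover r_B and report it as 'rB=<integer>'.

m = 1049
d = (-22, 16);  v_rel = (-7, 4),  |v_rel|² = 65
v_rel×d = (-7)·(16) − (4)·(-22) = -24
since m = R²·65 − (-24)²:  R² = (576 + 1049) / 65 = 25
R = √25 = 5  ⇒  r_B = 5 − 4 = 1

rB=1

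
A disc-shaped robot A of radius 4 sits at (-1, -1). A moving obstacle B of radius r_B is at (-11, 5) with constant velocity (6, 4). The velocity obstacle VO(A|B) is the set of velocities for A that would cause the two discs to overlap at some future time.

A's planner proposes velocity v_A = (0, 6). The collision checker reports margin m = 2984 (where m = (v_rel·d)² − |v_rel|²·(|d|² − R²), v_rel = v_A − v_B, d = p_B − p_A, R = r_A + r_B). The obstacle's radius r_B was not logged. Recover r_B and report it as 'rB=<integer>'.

m = 2984
d = (-10, 6);  v_rel = (-6, 2),  |v_rel|² = 40
v_rel×d = (-6)·(6) − (2)·(-10) = -16
since m = R²·40 − (-16)²:  R² = (256 + 2984) / 40 = 81
R = √81 = 9  ⇒  r_B = 9 − 4 = 5

rB=5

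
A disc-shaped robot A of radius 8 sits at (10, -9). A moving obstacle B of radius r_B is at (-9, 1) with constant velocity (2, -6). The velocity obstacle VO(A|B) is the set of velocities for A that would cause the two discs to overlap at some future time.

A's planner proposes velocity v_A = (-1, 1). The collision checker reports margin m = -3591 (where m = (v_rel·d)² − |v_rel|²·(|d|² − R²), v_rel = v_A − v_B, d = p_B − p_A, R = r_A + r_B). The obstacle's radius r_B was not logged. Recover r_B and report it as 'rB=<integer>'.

m = -3591
d = (-19, 10);  v_rel = (-3, 7),  |v_rel|² = 58
v_rel×d = (-3)·(10) − (7)·(-19) = 103
since m = R²·58 − 103²:  R² = (10609 + -3591) / 58 = 121
R = √121 = 11  ⇒  r_B = 11 − 8 = 3

rB=3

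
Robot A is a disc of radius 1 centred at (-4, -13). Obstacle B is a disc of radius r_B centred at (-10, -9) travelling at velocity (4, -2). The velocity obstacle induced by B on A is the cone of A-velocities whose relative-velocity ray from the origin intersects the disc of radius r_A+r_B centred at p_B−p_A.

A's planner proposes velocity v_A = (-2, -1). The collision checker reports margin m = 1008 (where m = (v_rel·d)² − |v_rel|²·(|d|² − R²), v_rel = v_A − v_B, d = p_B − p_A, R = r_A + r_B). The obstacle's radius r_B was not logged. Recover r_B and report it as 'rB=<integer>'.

m = 1008
d = (-6, 4);  v_rel = (-6, 1),  |v_rel|² = 37
v_rel×d = (-6)·(4) − (1)·(-6) = -18
since m = R²·37 − (-18)²:  R² = (324 + 1008) / 37 = 36
R = √36 = 6  ⇒  r_B = 6 − 1 = 5

rB=5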